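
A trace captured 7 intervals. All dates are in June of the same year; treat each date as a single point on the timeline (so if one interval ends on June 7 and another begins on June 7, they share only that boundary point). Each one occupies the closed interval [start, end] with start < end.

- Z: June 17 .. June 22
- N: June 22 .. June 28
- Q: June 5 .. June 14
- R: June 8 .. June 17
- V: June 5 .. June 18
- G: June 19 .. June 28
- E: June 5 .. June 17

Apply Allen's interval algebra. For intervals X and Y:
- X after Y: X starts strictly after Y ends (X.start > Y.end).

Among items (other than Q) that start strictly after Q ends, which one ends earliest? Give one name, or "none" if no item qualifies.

Target Q = [June 5, June 14].
E [June 5, June 17] → started-by → excluded.
G [June 19, June 28] → after → candidate.
N [June 22, June 28] → after → candidate.
R [June 8, June 17] → overlapped-by → excluded.
V [June 5, June 18] → started-by → excluded.
Z [June 17, June 22] → after → candidate.
Among candidates, earliest end is June 22 → Z.

Z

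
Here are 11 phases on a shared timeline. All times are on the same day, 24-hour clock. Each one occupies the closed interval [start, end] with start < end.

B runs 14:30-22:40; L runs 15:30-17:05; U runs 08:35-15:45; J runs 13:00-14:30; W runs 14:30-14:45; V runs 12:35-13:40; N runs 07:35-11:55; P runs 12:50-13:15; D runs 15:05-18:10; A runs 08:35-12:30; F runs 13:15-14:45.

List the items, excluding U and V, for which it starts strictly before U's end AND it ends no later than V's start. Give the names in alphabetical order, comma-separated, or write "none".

Conditions: its start is strictly before U's end (X.start < 15:45) AND its end is no later than V's start (X.end <= 12:35).
A: start 08:35 < 15:45? ✓; end 12:30 <= 12:35? ✓ → yes.
B: start 14:30 < 15:45? ✓; end 22:40 <= 12:35? ✗ → no.
D: start 15:05 < 15:45? ✓; end 18:10 <= 12:35? ✗ → no.
F: start 13:15 < 15:45? ✓; end 14:45 <= 12:35? ✗ → no.
J: start 13:00 < 15:45? ✓; end 14:30 <= 12:35? ✗ → no.
L: start 15:30 < 15:45? ✓; end 17:05 <= 12:35? ✗ → no.
N: start 07:35 < 15:45? ✓; end 11:55 <= 12:35? ✓ → yes.
P: start 12:50 < 15:45? ✓; end 13:15 <= 12:35? ✗ → no.
W: start 14:30 < 15:45? ✓; end 14:45 <= 12:35? ✗ → no.
Result: A, N.

A, N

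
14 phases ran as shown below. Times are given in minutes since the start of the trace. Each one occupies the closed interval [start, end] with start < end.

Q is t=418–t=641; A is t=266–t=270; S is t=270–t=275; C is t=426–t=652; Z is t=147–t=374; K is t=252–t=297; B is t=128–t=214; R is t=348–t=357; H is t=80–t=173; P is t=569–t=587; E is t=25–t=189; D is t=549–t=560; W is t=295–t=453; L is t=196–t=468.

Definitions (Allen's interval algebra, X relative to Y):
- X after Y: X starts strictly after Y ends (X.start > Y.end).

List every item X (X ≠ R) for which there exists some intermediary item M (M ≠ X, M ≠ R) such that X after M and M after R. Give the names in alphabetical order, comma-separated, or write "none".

Target R = [t=348, t=357].
Intermediaries M with M after R: C, D, P, Q.
Via C — items with X after C: none.
Via D — items with X after D: P.
Via P — items with X after P: none.
Via Q — items with X after Q: none.
Union: P.

P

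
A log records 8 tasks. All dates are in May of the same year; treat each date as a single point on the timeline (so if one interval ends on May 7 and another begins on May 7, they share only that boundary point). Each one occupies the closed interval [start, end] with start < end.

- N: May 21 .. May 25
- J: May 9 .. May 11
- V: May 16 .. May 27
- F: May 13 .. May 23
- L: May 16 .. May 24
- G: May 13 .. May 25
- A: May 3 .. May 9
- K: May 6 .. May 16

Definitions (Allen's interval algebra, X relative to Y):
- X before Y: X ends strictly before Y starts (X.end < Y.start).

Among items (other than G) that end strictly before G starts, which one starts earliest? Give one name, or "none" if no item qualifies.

Target G = [May 13, May 25].
A [May 3, May 9] → before → candidate.
F [May 13, May 23] → starts → excluded.
J [May 9, May 11] → before → candidate.
K [May 6, May 16] → overlaps → excluded.
L [May 16, May 24] → during → excluded.
N [May 21, May 25] → finishes → excluded.
V [May 16, May 27] → overlapped-by → excluded.
Among candidates, earliest start is May 3 → A.

A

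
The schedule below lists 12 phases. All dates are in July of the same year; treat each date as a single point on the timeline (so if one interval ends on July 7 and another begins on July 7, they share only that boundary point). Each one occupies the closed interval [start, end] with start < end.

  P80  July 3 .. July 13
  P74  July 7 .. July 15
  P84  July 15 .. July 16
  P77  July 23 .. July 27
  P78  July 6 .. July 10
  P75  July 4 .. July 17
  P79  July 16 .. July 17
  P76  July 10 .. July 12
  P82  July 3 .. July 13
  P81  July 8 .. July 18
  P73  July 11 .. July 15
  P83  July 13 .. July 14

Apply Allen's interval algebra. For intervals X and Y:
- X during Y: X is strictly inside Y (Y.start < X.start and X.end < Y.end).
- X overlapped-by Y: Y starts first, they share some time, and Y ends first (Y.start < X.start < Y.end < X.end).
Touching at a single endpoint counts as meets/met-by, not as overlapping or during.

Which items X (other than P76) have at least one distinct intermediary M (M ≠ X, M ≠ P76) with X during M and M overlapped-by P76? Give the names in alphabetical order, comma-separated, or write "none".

P83

Target P76 = [July 10, July 12].
Intermediaries M with M overlapped-by P76: P73.
Via P73 — items with X during P73: P83.
Union: P83.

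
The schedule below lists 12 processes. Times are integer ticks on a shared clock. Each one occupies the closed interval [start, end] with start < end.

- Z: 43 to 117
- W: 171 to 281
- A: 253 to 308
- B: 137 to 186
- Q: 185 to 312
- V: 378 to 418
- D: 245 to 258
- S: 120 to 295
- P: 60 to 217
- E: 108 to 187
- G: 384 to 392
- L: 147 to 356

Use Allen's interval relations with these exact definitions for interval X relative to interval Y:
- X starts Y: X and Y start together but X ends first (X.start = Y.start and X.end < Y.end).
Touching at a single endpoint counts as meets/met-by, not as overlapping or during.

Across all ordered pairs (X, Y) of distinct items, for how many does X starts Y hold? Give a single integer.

Checking all 132 ordered pairs for relation 'starts'; matching pairs in alphabetical order:
No pair satisfies it.
Count: 0.

0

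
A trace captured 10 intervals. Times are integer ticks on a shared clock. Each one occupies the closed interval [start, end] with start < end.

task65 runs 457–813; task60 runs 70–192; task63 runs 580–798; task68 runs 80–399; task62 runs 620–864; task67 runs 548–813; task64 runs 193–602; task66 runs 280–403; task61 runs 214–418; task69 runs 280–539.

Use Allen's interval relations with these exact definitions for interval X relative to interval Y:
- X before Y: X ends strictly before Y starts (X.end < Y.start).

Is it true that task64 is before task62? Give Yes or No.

task64 = [193, 602], task62 = [620, 864].
Actual relation of task64 to task62: before.
Asked whether 'before' holds → Yes.

Yes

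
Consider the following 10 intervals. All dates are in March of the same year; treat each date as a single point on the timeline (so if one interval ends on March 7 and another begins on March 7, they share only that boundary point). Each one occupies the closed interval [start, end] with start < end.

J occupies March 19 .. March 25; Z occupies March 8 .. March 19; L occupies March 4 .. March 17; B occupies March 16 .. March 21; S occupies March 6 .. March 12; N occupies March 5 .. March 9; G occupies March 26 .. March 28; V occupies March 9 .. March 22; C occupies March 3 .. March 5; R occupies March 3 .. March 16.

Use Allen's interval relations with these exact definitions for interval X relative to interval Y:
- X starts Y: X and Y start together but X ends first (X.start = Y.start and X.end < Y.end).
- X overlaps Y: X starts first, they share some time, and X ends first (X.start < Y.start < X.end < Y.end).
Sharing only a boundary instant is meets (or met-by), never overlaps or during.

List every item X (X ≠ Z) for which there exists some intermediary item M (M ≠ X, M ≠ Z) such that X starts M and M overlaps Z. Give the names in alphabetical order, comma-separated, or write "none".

C

Target Z = [March 8, March 19].
Intermediaries M with M overlaps Z: L, N, R, S.
Via L — items with X starts L: none.
Via N — items with X starts N: none.
Via R — items with X starts R: C.
Via S — items with X starts S: none.
Union: C.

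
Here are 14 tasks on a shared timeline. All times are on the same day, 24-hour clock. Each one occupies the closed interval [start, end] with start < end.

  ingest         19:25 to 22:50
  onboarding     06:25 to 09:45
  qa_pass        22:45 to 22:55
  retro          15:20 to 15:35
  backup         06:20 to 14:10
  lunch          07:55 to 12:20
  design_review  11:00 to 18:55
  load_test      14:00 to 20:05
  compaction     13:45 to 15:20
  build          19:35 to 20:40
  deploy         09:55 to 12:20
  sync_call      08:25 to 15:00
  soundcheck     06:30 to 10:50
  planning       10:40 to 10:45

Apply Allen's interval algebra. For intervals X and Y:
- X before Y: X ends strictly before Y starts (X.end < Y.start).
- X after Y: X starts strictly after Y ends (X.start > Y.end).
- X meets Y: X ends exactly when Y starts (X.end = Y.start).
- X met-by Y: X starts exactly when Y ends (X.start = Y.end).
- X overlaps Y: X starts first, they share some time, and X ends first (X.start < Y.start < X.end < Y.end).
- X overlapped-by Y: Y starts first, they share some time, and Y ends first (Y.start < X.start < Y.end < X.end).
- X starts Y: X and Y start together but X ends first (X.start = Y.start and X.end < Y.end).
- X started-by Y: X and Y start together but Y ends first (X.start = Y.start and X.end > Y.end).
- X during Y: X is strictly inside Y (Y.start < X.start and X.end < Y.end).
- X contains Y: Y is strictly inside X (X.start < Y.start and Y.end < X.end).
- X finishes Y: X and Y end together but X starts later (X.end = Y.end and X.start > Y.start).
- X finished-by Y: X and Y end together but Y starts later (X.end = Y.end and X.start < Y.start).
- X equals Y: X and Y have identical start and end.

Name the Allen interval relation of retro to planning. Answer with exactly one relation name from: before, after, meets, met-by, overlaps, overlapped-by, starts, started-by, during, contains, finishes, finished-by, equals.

after

retro = [15:20, 15:35]; planning = [10:40, 10:45].
Compare endpoints: retro.start > planning.start, retro.start > planning.end, retro.end > planning.start, retro.end > planning.end.
That pattern is 'after'.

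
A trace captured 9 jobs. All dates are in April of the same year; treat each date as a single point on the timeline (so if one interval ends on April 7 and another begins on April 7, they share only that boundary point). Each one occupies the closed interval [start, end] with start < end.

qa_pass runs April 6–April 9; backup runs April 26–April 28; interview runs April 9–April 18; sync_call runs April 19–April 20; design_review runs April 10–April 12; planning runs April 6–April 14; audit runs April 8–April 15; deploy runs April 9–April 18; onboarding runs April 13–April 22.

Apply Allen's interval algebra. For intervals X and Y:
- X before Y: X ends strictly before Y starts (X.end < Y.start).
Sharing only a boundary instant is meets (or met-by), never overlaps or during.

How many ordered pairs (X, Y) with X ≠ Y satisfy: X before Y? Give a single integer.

Checking all 72 ordered pairs for relation 'before'; matching pairs in alphabetical order:
(audit, backup): audit before backup ✓
(audit, sync_call): audit before sync_call ✓
(deploy, backup): deploy before backup ✓
(deploy, sync_call): deploy before sync_call ✓
(design_review, backup): design_review before backup ✓
(design_review, onboarding): design_review before onboarding ✓
(design_review, sync_call): design_review before sync_call ✓
(interview, backup): interview before backup ✓
(interview, sync_call): interview before sync_call ✓
(onboarding, backup): onboarding before backup ✓
(planning, backup): planning before backup ✓
(planning, sync_call): planning before sync_call ✓
(qa_pass, backup): qa_pass before backup ✓
(qa_pass, design_review): qa_pass before design_review ✓
(qa_pass, onboarding): qa_pass before onboarding ✓
(qa_pass, sync_call): qa_pass before sync_call ✓
(sync_call, backup): sync_call before backup ✓
Count: 17.

17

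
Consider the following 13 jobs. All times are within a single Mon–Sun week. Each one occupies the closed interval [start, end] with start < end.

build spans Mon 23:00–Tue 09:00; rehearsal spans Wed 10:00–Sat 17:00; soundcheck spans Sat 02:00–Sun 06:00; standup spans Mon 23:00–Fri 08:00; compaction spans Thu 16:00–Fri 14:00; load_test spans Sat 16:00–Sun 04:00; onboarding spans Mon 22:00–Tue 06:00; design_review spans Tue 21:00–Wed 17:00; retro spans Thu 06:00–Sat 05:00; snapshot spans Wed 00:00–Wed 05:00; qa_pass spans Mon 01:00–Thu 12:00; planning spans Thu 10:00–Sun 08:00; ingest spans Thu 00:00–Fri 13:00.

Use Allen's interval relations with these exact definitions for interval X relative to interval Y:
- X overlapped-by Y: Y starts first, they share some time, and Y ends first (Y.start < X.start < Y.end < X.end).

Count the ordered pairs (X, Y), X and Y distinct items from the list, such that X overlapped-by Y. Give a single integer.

21

Checking all 156 ordered pairs for relation 'overlapped-by'; matching pairs in alphabetical order:
(build, onboarding): build overlapped-by onboarding ✓
(compaction, ingest): compaction overlapped-by ingest ✓
(compaction, standup): compaction overlapped-by standup ✓
(ingest, qa_pass): ingest overlapped-by qa_pass ✓
(ingest, standup): ingest overlapped-by standup ✓
(load_test, rehearsal): load_test overlapped-by rehearsal ✓
(planning, ingest): planning overlapped-by ingest ✓
(planning, qa_pass): planning overlapped-by qa_pass ✓
(planning, rehearsal): planning overlapped-by rehearsal ✓
(planning, retro): planning overlapped-by retro ✓
(planning, standup): planning overlapped-by standup ✓
(rehearsal, design_review): rehearsal overlapped-by design_review ✓
(rehearsal, qa_pass): rehearsal overlapped-by qa_pass ✓
(rehearsal, standup): rehearsal overlapped-by standup ✓
(retro, ingest): retro overlapped-by ingest ✓
(retro, qa_pass): retro overlapped-by qa_pass ✓
(retro, standup): retro overlapped-by standup ✓
(soundcheck, rehearsal): soundcheck overlapped-by rehearsal ✓
(soundcheck, retro): soundcheck overlapped-by retro ✓
(standup, onboarding): standup overlapped-by onboarding ✓
(standup, qa_pass): standup overlapped-by qa_pass ✓
Count: 21.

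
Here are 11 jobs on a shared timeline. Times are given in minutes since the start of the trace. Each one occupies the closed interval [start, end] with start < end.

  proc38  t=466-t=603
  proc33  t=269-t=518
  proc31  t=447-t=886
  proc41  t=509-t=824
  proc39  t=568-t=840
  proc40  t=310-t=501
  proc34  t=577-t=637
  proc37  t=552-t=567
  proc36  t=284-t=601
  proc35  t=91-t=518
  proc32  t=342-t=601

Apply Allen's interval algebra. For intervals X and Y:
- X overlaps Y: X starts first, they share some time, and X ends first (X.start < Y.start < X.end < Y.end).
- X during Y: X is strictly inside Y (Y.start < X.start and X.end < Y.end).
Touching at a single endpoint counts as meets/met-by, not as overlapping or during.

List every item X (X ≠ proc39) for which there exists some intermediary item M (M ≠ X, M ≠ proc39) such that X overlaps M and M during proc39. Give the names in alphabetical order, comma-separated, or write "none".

proc32, proc36, proc38

Target proc39 = [t=568, t=840].
Intermediaries M with M during proc39: proc34.
Via proc34 — items with X overlaps proc34: proc32, proc36, proc38.
Union: proc32, proc36, proc38.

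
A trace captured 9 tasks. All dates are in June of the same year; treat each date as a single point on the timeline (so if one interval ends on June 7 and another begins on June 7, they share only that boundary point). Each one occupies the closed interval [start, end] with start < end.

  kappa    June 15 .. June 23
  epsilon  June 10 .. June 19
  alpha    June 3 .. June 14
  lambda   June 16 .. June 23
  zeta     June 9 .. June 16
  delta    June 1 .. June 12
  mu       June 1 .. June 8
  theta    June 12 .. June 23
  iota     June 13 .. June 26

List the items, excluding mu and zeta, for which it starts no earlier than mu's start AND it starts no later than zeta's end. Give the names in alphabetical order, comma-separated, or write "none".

Conditions: its start is no earlier than mu's start (X.start >= June 1) AND its start is no later than zeta's end (X.start <= June 16).
alpha: start June 3 >= June 1? ✓; start June 3 <= June 16? ✓ → yes.
delta: start June 1 >= June 1? ✓; start June 1 <= June 16? ✓ → yes.
epsilon: start June 10 >= June 1? ✓; start June 10 <= June 16? ✓ → yes.
iota: start June 13 >= June 1? ✓; start June 13 <= June 16? ✓ → yes.
kappa: start June 15 >= June 1? ✓; start June 15 <= June 16? ✓ → yes.
lambda: start June 16 >= June 1? ✓; start June 16 <= June 16? ✓ → yes.
theta: start June 12 >= June 1? ✓; start June 12 <= June 16? ✓ → yes.
Result: alpha, delta, epsilon, iota, kappa, lambda, theta.

alpha, delta, epsilon, iota, kappa, lambda, theta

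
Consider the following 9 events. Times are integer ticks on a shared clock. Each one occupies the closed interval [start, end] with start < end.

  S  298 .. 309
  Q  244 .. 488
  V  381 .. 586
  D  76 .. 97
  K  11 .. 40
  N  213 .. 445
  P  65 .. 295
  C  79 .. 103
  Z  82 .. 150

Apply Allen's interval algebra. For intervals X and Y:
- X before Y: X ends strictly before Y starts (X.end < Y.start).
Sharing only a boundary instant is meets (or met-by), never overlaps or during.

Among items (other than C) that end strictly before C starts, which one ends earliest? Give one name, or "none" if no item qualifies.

Target C = [79, 103].
D [76, 97] → overlaps → excluded.
K [11, 40] → before → candidate.
N [213, 445] → after → excluded.
P [65, 295] → contains → excluded.
Q [244, 488] → after → excluded.
S [298, 309] → after → excluded.
V [381, 586] → after → excluded.
Z [82, 150] → overlapped-by → excluded.
Among candidates, earliest end is 40 → K.

K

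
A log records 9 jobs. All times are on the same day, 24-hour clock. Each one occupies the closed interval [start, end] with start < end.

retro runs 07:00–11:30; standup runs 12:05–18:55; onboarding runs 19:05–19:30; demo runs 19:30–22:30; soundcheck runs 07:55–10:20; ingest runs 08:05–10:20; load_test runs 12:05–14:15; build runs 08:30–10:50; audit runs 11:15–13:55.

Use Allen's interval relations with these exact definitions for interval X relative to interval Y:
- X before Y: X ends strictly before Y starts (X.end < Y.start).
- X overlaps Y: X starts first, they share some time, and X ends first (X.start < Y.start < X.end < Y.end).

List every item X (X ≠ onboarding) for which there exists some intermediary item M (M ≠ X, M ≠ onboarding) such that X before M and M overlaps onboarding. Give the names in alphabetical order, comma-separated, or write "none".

none

Target onboarding = [19:05, 19:30].
Intermediaries M with M overlaps onboarding: none.
Union: none.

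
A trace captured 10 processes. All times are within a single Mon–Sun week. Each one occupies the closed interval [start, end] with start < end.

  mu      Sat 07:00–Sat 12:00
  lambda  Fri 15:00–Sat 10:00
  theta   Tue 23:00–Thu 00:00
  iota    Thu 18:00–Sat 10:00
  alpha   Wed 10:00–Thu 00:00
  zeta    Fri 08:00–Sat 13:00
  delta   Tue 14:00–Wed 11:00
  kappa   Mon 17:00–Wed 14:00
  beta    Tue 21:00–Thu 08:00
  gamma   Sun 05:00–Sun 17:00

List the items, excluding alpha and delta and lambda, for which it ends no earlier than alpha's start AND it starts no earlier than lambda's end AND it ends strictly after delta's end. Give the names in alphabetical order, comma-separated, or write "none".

gamma

Conditions: its end is no earlier than alpha's start (X.end >= Wed 10:00) AND its start is no earlier than lambda's end (X.start >= Sat 10:00) AND its end is strictly after delta's end (X.end > Wed 11:00).
beta: end Thu 08:00 >= Wed 10:00? ✓; start Tue 21:00 >= Sat 10:00? ✗; end Thu 08:00 > Wed 11:00? ✓ → no.
gamma: end Sun 17:00 >= Wed 10:00? ✓; start Sun 05:00 >= Sat 10:00? ✓; end Sun 17:00 > Wed 11:00? ✓ → yes.
iota: end Sat 10:00 >= Wed 10:00? ✓; start Thu 18:00 >= Sat 10:00? ✗; end Sat 10:00 > Wed 11:00? ✓ → no.
kappa: end Wed 14:00 >= Wed 10:00? ✓; start Mon 17:00 >= Sat 10:00? ✗; end Wed 14:00 > Wed 11:00? ✓ → no.
mu: end Sat 12:00 >= Wed 10:00? ✓; start Sat 07:00 >= Sat 10:00? ✗; end Sat 12:00 > Wed 11:00? ✓ → no.
theta: end Thu 00:00 >= Wed 10:00? ✓; start Tue 23:00 >= Sat 10:00? ✗; end Thu 00:00 > Wed 11:00? ✓ → no.
zeta: end Sat 13:00 >= Wed 10:00? ✓; start Fri 08:00 >= Sat 10:00? ✗; end Sat 13:00 > Wed 11:00? ✓ → no.
Result: gamma.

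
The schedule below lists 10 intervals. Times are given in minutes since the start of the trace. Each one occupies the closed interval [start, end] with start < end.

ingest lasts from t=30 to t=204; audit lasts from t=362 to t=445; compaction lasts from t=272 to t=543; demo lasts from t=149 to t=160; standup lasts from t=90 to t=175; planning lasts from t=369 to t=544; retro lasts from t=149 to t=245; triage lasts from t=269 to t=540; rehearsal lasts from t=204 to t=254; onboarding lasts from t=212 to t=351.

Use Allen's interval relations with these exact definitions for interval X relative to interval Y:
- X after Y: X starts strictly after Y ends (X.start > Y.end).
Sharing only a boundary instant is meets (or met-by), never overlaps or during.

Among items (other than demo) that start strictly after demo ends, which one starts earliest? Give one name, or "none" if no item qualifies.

Target demo = [t=149, t=160].
audit [t=362, t=445] → after → candidate.
compaction [t=272, t=543] → after → candidate.
ingest [t=30, t=204] → contains → excluded.
onboarding [t=212, t=351] → after → candidate.
planning [t=369, t=544] → after → candidate.
rehearsal [t=204, t=254] → after → candidate.
retro [t=149, t=245] → started-by → excluded.
standup [t=90, t=175] → contains → excluded.
triage [t=269, t=540] → after → candidate.
Among candidates, earliest start is t=204 → rehearsal.

rehearsal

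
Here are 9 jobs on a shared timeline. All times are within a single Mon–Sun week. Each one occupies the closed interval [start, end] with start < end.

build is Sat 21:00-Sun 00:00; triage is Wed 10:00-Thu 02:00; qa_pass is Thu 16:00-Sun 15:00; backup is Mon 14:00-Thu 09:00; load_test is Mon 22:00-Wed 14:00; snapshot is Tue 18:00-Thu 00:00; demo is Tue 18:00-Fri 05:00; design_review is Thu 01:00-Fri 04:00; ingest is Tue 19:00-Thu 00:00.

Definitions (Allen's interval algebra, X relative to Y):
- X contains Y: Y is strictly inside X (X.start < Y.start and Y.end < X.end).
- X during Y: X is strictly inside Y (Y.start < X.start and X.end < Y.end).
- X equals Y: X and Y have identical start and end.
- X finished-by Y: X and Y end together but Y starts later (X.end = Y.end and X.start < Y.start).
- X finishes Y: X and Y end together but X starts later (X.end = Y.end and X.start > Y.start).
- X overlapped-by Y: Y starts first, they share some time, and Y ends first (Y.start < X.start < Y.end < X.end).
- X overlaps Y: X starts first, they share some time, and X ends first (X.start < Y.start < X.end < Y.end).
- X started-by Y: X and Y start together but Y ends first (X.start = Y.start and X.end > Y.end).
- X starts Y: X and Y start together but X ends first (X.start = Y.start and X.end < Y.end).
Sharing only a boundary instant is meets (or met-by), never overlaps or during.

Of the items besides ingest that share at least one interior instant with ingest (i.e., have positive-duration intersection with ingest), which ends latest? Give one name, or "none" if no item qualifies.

Target ingest = [Tue 19:00, Thu 00:00].
backup [Mon 14:00, Thu 09:00] → contains → candidate.
build [Sat 21:00, Sun 00:00] → after → excluded.
demo [Tue 18:00, Fri 05:00] → contains → candidate.
design_review [Thu 01:00, Fri 04:00] → after → excluded.
load_test [Mon 22:00, Wed 14:00] → overlaps → candidate.
qa_pass [Thu 16:00, Sun 15:00] → after → excluded.
snapshot [Tue 18:00, Thu 00:00] → finished-by → candidate.
triage [Wed 10:00, Thu 02:00] → overlapped-by → candidate.
Among candidates, latest end is Fri 05:00 → demo.

demo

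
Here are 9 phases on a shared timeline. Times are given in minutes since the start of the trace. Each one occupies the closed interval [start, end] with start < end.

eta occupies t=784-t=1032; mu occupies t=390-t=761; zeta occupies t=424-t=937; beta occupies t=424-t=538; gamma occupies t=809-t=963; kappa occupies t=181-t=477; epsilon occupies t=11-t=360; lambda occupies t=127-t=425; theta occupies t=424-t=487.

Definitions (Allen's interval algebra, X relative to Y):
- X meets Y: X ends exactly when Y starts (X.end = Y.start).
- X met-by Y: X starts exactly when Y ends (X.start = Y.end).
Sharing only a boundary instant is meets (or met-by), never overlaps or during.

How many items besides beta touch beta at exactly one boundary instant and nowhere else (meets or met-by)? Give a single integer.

0

Target beta = [t=424, t=538].
epsilon [t=11, t=360] → before → no.
eta [t=784, t=1032] → after → no.
gamma [t=809, t=963] → after → no.
kappa [t=181, t=477] → overlaps → no.
lambda [t=127, t=425] → overlaps → no.
mu [t=390, t=761] → contains → no.
theta [t=424, t=487] → starts → no.
zeta [t=424, t=937] → started-by → no.
Total: 0.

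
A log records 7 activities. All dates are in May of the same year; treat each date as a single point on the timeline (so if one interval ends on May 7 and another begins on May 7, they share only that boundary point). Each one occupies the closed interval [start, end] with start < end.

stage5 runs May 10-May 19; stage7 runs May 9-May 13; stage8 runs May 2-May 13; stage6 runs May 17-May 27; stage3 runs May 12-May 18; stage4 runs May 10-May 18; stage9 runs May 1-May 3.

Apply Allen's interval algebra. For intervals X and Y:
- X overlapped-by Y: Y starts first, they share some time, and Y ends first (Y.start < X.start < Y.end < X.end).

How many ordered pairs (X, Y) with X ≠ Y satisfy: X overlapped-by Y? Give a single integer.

Checking all 42 ordered pairs for relation 'overlapped-by'; matching pairs in alphabetical order:
(stage3, stage7): stage3 overlapped-by stage7 ✓
(stage3, stage8): stage3 overlapped-by stage8 ✓
(stage4, stage7): stage4 overlapped-by stage7 ✓
(stage4, stage8): stage4 overlapped-by stage8 ✓
(stage5, stage7): stage5 overlapped-by stage7 ✓
(stage5, stage8): stage5 overlapped-by stage8 ✓
(stage6, stage3): stage6 overlapped-by stage3 ✓
(stage6, stage4): stage6 overlapped-by stage4 ✓
(stage6, stage5): stage6 overlapped-by stage5 ✓
(stage8, stage9): stage8 overlapped-by stage9 ✓
Count: 10.

10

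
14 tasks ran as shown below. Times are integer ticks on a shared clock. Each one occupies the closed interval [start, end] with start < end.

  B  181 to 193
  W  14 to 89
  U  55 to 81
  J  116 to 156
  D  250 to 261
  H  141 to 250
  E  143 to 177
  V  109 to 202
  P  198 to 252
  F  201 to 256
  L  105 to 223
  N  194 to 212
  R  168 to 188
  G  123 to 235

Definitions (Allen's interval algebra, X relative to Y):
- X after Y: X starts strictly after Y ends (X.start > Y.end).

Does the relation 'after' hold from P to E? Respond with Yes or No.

Yes

P = [198, 252], E = [143, 177].
Actual relation of P to E: after.
Asked whether 'after' holds → Yes.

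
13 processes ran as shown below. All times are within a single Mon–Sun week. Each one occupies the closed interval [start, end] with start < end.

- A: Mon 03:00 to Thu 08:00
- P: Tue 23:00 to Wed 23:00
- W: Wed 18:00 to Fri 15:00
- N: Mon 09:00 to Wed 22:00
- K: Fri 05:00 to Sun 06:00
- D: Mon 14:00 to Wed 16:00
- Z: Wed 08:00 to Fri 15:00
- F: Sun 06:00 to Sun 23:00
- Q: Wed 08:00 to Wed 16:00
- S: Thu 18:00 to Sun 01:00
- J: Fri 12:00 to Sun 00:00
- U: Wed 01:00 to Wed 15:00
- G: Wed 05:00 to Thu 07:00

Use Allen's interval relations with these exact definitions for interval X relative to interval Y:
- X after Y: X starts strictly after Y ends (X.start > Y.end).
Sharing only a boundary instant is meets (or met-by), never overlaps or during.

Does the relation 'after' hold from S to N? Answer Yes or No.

S = [Thu 18:00, Sun 01:00], N = [Mon 09:00, Wed 22:00].
Actual relation of S to N: after.
Asked whether 'after' holds → Yes.

Yes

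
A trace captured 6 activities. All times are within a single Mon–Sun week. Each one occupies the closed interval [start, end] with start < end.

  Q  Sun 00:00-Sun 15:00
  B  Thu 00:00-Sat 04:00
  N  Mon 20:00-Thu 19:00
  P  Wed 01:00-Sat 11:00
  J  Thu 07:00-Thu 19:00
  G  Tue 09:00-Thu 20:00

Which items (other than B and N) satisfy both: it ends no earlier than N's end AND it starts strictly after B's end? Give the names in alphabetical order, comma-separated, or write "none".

Conditions: its end is no earlier than N's end (X.end >= Thu 19:00) AND its start is strictly after B's end (X.start > Sat 04:00).
G: end Thu 20:00 >= Thu 19:00? ✓; start Tue 09:00 > Sat 04:00? ✗ → no.
J: end Thu 19:00 >= Thu 19:00? ✓; start Thu 07:00 > Sat 04:00? ✗ → no.
P: end Sat 11:00 >= Thu 19:00? ✓; start Wed 01:00 > Sat 04:00? ✗ → no.
Q: end Sun 15:00 >= Thu 19:00? ✓; start Sun 00:00 > Sat 04:00? ✓ → yes.
Result: Q.

Q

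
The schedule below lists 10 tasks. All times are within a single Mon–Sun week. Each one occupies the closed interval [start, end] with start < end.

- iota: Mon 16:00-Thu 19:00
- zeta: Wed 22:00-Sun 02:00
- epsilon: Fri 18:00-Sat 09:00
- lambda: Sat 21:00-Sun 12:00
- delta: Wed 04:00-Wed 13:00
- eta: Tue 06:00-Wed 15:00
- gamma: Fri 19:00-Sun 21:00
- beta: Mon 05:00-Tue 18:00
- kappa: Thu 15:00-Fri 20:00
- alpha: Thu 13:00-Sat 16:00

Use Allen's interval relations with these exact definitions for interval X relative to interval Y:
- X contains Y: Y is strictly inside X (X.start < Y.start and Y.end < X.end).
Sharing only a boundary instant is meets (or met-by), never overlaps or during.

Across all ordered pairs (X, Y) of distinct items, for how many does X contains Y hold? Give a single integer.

9

Checking all 90 ordered pairs for relation 'contains'; matching pairs in alphabetical order:
(alpha, epsilon): alpha contains epsilon ✓
(alpha, kappa): alpha contains kappa ✓
(eta, delta): eta contains delta ✓
(gamma, lambda): gamma contains lambda ✓
(iota, delta): iota contains delta ✓
(iota, eta): iota contains eta ✓
(zeta, alpha): zeta contains alpha ✓
(zeta, epsilon): zeta contains epsilon ✓
(zeta, kappa): zeta contains kappa ✓
Count: 9.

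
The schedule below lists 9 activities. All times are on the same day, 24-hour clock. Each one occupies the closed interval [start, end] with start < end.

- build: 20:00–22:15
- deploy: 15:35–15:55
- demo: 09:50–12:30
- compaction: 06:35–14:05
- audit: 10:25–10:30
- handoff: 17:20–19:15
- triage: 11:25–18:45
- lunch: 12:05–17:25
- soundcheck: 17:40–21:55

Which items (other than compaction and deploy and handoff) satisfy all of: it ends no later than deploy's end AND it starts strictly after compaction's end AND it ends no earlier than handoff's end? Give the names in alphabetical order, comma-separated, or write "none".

Conditions: its end is no later than deploy's end (X.end <= 15:55) AND its start is strictly after compaction's end (X.start > 14:05) AND its end is no earlier than handoff's end (X.end >= 19:15).
audit: end 10:30 <= 15:55? ✓; start 10:25 > 14:05? ✗; end 10:30 >= 19:15? ✗ → no.
build: end 22:15 <= 15:55? ✗; start 20:00 > 14:05? ✓; end 22:15 >= 19:15? ✓ → no.
demo: end 12:30 <= 15:55? ✓; start 09:50 > 14:05? ✗; end 12:30 >= 19:15? ✗ → no.
lunch: end 17:25 <= 15:55? ✗; start 12:05 > 14:05? ✗; end 17:25 >= 19:15? ✗ → no.
soundcheck: end 21:55 <= 15:55? ✗; start 17:40 > 14:05? ✓; end 21:55 >= 19:15? ✓ → no.
triage: end 18:45 <= 15:55? ✗; start 11:25 > 14:05? ✗; end 18:45 >= 19:15? ✗ → no.
Result: none.

none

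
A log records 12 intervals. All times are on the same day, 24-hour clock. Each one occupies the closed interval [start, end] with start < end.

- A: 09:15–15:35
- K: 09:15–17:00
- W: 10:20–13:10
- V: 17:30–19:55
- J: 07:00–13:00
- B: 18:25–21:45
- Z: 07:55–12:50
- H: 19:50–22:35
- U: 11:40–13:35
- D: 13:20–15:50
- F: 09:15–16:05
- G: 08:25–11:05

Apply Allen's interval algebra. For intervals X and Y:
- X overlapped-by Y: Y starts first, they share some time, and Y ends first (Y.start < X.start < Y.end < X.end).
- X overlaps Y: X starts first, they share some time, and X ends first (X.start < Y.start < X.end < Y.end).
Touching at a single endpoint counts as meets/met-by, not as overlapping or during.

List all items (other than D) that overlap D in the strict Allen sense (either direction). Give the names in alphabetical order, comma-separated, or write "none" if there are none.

Target D = [13:20, 15:50].
A [09:15, 15:35] → overlaps → yes.
B [18:25, 21:45] → after → no.
F [09:15, 16:05] → contains → no.
G [08:25, 11:05] → before → no.
H [19:50, 22:35] → after → no.
J [07:00, 13:00] → before → no.
K [09:15, 17:00] → contains → no.
U [11:40, 13:35] → overlaps → yes.
V [17:30, 19:55] → after → no.
W [10:20, 13:10] → before → no.
Z [07:55, 12:50] → before → no.
Result: A, U.

A, U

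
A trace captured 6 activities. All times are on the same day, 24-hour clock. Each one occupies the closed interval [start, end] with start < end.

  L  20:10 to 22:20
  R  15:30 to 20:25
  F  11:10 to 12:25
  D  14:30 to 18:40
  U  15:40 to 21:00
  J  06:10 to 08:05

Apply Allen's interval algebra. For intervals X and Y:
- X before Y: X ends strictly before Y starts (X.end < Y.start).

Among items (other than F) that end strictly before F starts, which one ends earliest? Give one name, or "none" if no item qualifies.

Target F = [11:10, 12:25].
D [14:30, 18:40] → after → excluded.
J [06:10, 08:05] → before → candidate.
L [20:10, 22:20] → after → excluded.
R [15:30, 20:25] → after → excluded.
U [15:40, 21:00] → after → excluded.
Among candidates, earliest end is 08:05 → J.

J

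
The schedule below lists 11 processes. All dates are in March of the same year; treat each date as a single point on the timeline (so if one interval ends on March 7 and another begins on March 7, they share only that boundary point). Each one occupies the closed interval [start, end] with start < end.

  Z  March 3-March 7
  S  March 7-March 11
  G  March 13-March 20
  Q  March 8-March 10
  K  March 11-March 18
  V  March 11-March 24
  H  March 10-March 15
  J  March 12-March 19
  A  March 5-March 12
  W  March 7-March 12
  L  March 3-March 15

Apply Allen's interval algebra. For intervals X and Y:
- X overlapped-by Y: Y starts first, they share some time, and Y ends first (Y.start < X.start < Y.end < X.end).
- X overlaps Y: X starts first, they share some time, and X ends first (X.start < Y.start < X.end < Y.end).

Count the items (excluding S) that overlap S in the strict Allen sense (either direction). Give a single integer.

Target S = [March 7, March 11].
A [March 5, March 12] → contains → no.
G [March 13, March 20] → after → no.
H [March 10, March 15] → overlapped-by → counts.
J [March 12, March 19] → after → no.
K [March 11, March 18] → met-by → no.
L [March 3, March 15] → contains → no.
Q [March 8, March 10] → during → no.
V [March 11, March 24] → met-by → no.
W [March 7, March 12] → started-by → no.
Z [March 3, March 7] → meets → no.
Total: 1.

1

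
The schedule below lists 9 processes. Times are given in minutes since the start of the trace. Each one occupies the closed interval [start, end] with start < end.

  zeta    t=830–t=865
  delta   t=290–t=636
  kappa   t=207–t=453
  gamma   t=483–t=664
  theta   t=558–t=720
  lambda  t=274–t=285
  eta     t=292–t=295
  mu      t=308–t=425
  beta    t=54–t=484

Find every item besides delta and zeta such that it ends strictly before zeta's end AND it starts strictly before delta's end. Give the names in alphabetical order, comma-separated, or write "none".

beta, eta, gamma, kappa, lambda, mu, theta

Conditions: its end is strictly before zeta's end (X.end < t=865) AND its start is strictly before delta's end (X.start < t=636).
beta: end t=484 < t=865? ✓; start t=54 < t=636? ✓ → yes.
eta: end t=295 < t=865? ✓; start t=292 < t=636? ✓ → yes.
gamma: end t=664 < t=865? ✓; start t=483 < t=636? ✓ → yes.
kappa: end t=453 < t=865? ✓; start t=207 < t=636? ✓ → yes.
lambda: end t=285 < t=865? ✓; start t=274 < t=636? ✓ → yes.
mu: end t=425 < t=865? ✓; start t=308 < t=636? ✓ → yes.
theta: end t=720 < t=865? ✓; start t=558 < t=636? ✓ → yes.
Result: beta, eta, gamma, kappa, lambda, mu, theta.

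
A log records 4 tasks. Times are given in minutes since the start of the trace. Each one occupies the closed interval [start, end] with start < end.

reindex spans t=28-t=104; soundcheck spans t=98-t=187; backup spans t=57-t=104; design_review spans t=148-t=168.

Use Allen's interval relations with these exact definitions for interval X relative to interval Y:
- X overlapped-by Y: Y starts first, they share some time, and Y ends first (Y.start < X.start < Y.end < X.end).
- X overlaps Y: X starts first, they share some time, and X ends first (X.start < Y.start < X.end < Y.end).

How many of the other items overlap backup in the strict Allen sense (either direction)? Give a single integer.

Target backup = [t=57, t=104].
design_review [t=148, t=168] → after → no.
reindex [t=28, t=104] → finished-by → no.
soundcheck [t=98, t=187] → overlapped-by → counts.
Total: 1.

1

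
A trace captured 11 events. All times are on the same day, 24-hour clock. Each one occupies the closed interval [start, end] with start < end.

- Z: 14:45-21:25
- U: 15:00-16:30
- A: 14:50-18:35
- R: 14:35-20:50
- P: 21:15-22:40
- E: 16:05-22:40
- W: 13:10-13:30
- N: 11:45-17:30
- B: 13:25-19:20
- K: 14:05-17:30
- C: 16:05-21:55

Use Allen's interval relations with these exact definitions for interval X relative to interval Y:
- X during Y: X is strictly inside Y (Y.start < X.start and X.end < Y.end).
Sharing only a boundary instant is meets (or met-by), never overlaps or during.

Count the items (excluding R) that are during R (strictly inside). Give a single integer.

2

Target R = [14:35, 20:50].
A [14:50, 18:35] → during → counts.
B [13:25, 19:20] → overlaps → no.
C [16:05, 21:55] → overlapped-by → no.
E [16:05, 22:40] → overlapped-by → no.
K [14:05, 17:30] → overlaps → no.
N [11:45, 17:30] → overlaps → no.
P [21:15, 22:40] → after → no.
U [15:00, 16:30] → during → counts.
W [13:10, 13:30] → before → no.
Z [14:45, 21:25] → overlapped-by → no.
Total: 2.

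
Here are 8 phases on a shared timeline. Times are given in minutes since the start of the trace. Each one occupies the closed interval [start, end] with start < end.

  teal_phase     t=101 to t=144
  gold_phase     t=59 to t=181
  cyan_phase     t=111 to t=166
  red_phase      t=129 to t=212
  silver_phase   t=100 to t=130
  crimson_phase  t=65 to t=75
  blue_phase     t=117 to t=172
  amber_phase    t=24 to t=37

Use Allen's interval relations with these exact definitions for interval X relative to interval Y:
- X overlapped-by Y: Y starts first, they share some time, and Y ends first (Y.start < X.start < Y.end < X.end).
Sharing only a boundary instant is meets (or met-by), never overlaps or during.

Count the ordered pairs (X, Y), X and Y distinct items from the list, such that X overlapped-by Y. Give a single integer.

Checking all 56 ordered pairs for relation 'overlapped-by'; matching pairs in alphabetical order:
(blue_phase, cyan_phase): blue_phase overlapped-by cyan_phase ✓
(blue_phase, silver_phase): blue_phase overlapped-by silver_phase ✓
(blue_phase, teal_phase): blue_phase overlapped-by teal_phase ✓
(cyan_phase, silver_phase): cyan_phase overlapped-by silver_phase ✓
(cyan_phase, teal_phase): cyan_phase overlapped-by teal_phase ✓
(red_phase, blue_phase): red_phase overlapped-by blue_phase ✓
(red_phase, cyan_phase): red_phase overlapped-by cyan_phase ✓
(red_phase, gold_phase): red_phase overlapped-by gold_phase ✓
(red_phase, silver_phase): red_phase overlapped-by silver_phase ✓
(red_phase, teal_phase): red_phase overlapped-by teal_phase ✓
(teal_phase, silver_phase): teal_phase overlapped-by silver_phase ✓
Count: 11.

11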